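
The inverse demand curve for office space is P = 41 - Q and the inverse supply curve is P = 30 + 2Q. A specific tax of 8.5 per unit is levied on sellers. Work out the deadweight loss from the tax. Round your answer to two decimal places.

Without the tax, 41 - Q = 30 + 2Q so Q* = 3.6667 and P* = 37.3333.
With the tax, sellers need 8.5 more per unit: 41 - Q = 30 + 2Q + 8.5, so Q_t = 0.8333. Buyers pay P_b = 40.1667; sellers receive P_s = P_b - 8.5 = 31.6667.
The welfare triangle lost has base Q* - Q_t = 2.8333 and height t = 8.5, so DWL = (1/2)(2.8333)(8.5) = 12.0417.

12.04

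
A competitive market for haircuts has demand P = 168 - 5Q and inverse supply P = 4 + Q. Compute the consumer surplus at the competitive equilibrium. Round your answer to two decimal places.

Setting demand equal to supply, 164 = 6Q, so Q* = 27.3333 and P* = 31.3333.
The demand choke price is 168, so CS = (1/2)(Q*)(168 - P*) = (1/2)(27.3333)(136.6667) = 1867.7778.

1867.78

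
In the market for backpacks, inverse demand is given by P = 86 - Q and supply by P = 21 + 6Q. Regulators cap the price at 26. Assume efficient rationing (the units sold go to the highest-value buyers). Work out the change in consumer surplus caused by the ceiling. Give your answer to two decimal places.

Free-market equilibrium: 86 - Q = 21 + 6Q gives Q* = 9.2857, P* = 76.7143.
At the ceiling price 26, quantity supplied is (26 - 21)/6 = 0.8333; supply is the short side, so Q = 0.8333 trades at P = 26.
CS goes from (1/2)(9.2857)(9.2857) = 43.1122 to 49.6528 (computed as (86 - 26)(0.8333) - (1/2)(1)(0.8333)^2), a change of 6.5405.

6.54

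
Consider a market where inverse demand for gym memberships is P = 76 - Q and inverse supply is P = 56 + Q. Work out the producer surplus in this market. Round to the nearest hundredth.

Equilibrium: 76 - Q = 56 + Q, so Q* = 10 and P* = 66.
PS is the area between P* and the supply curve from 0 to Q*: (1/2)(10)(10) = 50.

50.00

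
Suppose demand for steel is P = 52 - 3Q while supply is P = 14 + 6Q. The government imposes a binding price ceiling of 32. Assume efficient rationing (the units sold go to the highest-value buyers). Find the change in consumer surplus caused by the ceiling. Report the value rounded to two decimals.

19.76

Without the control, 52 - 3Q = 14 + 6Q so Q* = 4.2222 and P* = 39.3333.
At the ceiling price 32, quantity supplied is (32 - 14)/6 = 3; supply is the short side, so Q = 3 trades at P = 32.
CS goes from (1/2)(4.2222)(12.6667) = 26.7407 to 46.5 (computed as (52 - 32)(3) - (1/2)(3)(3)^2), a change of 19.7593.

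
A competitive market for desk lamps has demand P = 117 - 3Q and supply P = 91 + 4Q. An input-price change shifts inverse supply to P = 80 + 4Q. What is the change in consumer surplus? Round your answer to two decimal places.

Initial equilibrium: Q_0 = 3.7143, P_0 = 105.8571; CS_0 = (1/2)(3.7143)(11.1429) = 20.6939, PS_0 = (1/2)(3.7143)(14.8571) = 27.5918.
New equilibrium: 117 - 3Q = 80 + 4Q gives Q_1 = 5.2857, P_1 = 101.1429; CS_1 = 41.9082, PS_1 = 55.8776.
Change in consumer surplus = 41.9082 - 20.6939 = 21.2143.

21.21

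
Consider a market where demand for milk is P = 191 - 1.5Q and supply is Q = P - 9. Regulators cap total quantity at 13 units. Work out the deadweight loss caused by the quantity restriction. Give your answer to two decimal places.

4470.05

Rewriting supply in inverse form: P = 9 + Q.
Without the quota, 191 - 1.5Q = 9 + Q gives Q* = 72.8.
At Q = 13 the demand price is 191 - 1.5(13) = 171.5 and the supply price is 9 + (13) = 22.
DWL = (1/2)(gap between curves at 13) x (Q* - 13) = (1/2)(149.5)(59.8) = 4470.05.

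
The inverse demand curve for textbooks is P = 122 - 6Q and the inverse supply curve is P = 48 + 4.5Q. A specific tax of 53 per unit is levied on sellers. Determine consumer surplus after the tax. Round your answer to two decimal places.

12.00

Without the tax, 122 - 6Q = 48 + 4.5Q so Q* = 7.0476 and P* = 79.7143.
A tax on sellers shifts supply up by 53: 122 - 6Q = 48 + 4.5Q + 53, so Q_t = 2. Buyers pay P_b = 110; sellers receive P_s = P_b - 53 = 57.
Consumer surplus is the triangle under demand above P_b: (1/2)(2)(122 - 110) = 12.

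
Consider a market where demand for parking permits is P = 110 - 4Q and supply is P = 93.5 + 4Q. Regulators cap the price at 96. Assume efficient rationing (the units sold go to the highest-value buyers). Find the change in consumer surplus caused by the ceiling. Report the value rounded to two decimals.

-0.54

Without the control, 110 - 4Q = 93.5 + 4Q so Q* = 2.0625 and P* = 101.75.
At the ceiling price 96, quantity supplied is (96 - 93.5)/4 = 0.625; supply is the short side, so Q = 0.625 trades at P = 96.
CS goes from (1/2)(2.0625)(8.25) = 8.5078 to 7.9688 (computed as (110 - 96)(0.625) - (1/2)(4)(0.625)^2), a change of -0.5391.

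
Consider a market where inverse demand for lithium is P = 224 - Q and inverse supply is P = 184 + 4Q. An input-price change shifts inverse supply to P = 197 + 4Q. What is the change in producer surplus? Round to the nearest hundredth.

-69.68

Initial equilibrium: Q_0 = 8, P_0 = 216; CS_0 = (1/2)(8)(8) = 32, PS_0 = (1/2)(8)(32) = 128.
New equilibrium: 224 - Q = 197 + 4Q gives Q_1 = 5.4, P_1 = 218.6; CS_1 = 14.58, PS_1 = 58.32.
Change in producer surplus = 58.32 - 128 = -69.68.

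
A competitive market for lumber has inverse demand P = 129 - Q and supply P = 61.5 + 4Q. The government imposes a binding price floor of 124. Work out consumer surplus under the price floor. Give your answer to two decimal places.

12.50

Without the control, 129 - Q = 61.5 + 4Q so Q* = 13.5 and P* = 115.5.
At P = 124, buyers demand (129 - 124)/1 = 5 while sellers would supply more, so the quantity traded is 5 at price 124.
CS is the triangle under demand above 124: (1/2)(5)(129 - 124) = 12.5.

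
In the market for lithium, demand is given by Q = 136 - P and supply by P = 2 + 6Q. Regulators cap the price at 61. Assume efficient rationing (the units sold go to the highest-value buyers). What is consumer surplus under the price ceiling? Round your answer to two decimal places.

Rewriting demand in inverse form: P = 136 - Q.
Free-market equilibrium: 136 - Q = 2 + 6Q gives Q* = 19.1429, P* = 116.8571.
At P = 61, sellers supply (61 - 2)/6 = 9.8333 while buyers want more, so the quantity traded is 9.8333 at price 61.
The demand price at Q = 9.8333 is 126.1667. CS is the trapezoid between demand and 61 over [0, 9.8333]: (1/2)[(136 - 61) + (126.1667 - 61)](9.8333) = 689.1528.

689.15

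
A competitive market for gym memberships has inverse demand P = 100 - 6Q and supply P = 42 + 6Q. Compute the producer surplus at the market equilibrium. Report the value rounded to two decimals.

Setting demand equal to supply, 58 = 12Q, so Q* = 4.8333 and P* = 71.
The supply curve's price intercept is 42, so PS = (1/2)(Q*)(P* - 42) = (1/2)(4.8333)(29) = 70.0833.

70.08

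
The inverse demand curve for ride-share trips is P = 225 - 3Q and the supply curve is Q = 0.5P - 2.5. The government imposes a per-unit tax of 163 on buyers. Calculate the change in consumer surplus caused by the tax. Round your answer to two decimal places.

Rewriting supply in inverse form: P = 5 + 2Q.
Without the tax, 225 - 3Q = 5 + 2Q so Q* = 44 and P* = 93.
With the tax, buyers' net willingness to pay falls by 163: (225 - 163) - 3Q = 5 + 2Q, so Q_t = 11.4. Buyers pay P_b = 190.8; sellers receive P_s = P_b - 163 = 27.8.
Consumers lose the trapezoid between P* and P_b out to Q_t plus the triangle from Q_t to Q*: change in CS = 194.94 - 2904 = -2709.06.

-2709.06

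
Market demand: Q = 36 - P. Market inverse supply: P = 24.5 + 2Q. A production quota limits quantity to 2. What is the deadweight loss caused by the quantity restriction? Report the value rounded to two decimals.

Rewriting demand in inverse form: P = 36 - Q.
Unrestricted equilibrium: Q* = (36 - 24.5)/(1 + 2) = 3.8333.
At Q = 2 the demand price is 36 - (2) = 34 and the supply price is 24.5 + 2(2) = 28.5.
Deadweight loss is the triangle between the curves from 2 to 3.8333: (1/2)(34 - 28.5)(3.8333 - 2) = 5.0417.

5.04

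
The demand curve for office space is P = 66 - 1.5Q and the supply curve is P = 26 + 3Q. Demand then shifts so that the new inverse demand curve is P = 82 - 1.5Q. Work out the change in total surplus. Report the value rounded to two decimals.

Initial equilibrium: Q_0 = 8.8889, P_0 = 52.6667; CS_0 = (1/2)(8.8889)(13.3333) = 59.2593, PS_0 = (1/2)(8.8889)(26.6667) = 118.5185.
New equilibrium: 82 - 1.5Q = 26 + 3Q gives Q_1 = 12.4444, P_1 = 63.3333; CS_1 = 116.1481, PS_1 = 232.2963.
Change in total surplus = (116.1481 + 232.2963) - (59.2593 + 118.5185) = 170.6667.

170.67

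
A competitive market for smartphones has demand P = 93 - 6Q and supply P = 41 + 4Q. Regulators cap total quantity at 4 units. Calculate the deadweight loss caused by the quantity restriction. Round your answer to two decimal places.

Unrestricted equilibrium: Q* = (93 - 41)/(6 + 4) = 5.2.
At Q = 4 the demand price is 93 - 6(4) = 69 and the supply price is 41 + 4(4) = 57.
DWL = (1/2)(gap between curves at 4) x (Q* - 4) = (1/2)(12)(1.2) = 7.2.

7.20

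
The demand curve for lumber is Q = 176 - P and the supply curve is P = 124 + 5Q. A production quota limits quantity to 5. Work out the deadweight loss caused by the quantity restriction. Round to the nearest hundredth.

40.33

Rewriting demand in inverse form: P = 176 - Q.
Unrestricted equilibrium: Q* = (176 - 124)/(1 + 5) = 8.6667.
At Q = 5 the demand price is 176 - (5) = 171 and the supply price is 124 + 5(5) = 149.
Deadweight loss is the triangle between the curves from 5 to 8.6667: (1/2)(171 - 149)(8.6667 - 5) = 40.3333.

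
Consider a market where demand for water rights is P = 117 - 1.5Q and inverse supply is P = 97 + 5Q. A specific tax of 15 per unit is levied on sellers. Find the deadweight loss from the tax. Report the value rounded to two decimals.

Pre-tax equilibrium: 117 - 1.5Q = 97 + 5Q gives Q* = 3.0769, P* = 112.3846.
A tax on sellers shifts supply up by 15: 117 - 1.5Q = 97 + 5Q + 15, so Q_t = 0.7692. Buyers pay P_b = 115.8462; sellers receive P_s = P_b - 15 = 100.8462.
Deadweight loss is the triangle between the curves from Q_t to Q*: (1/2)(3.0769 - 0.7692)(15) = 17.3077.

17.31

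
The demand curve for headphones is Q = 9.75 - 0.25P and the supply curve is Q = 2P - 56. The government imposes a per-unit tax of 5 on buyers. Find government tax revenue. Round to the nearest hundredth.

6.67

Rewriting demand in inverse form: P = 39 - 4Q.
Rewriting supply in inverse form: P = 28 + 0.5Q.
Without the tax, 39 - 4Q = 28 + 0.5Q so Q* = 2.4444 and P* = 29.2222.
A tax on buyers shifts demand down by 5: (39 - 5) - 4Q = 28 + 0.5Q, so Q_t = 1.3333. Buyers pay P_b = 33.6667; sellers receive P_s = P_b - 5 = 28.6667.
Revenue is the tax times quantity traded: 5 x 1.3333 = 6.6667.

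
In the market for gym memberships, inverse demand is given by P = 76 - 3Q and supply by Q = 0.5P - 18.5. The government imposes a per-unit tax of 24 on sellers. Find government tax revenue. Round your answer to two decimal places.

Rewriting supply in inverse form: P = 37 + 2Q.
Without the tax, 76 - 3Q = 37 + 2Q so Q* = 7.8 and P* = 52.6.
A tax on sellers shifts supply up by 24: 76 - 3Q = 37 + 2Q + 24, so Q_t = 3. Buyers pay P_b = 67; sellers receive P_s = P_b - 24 = 43.
Revenue is the tax times quantity traded: 24 x 3 = 72.

72.00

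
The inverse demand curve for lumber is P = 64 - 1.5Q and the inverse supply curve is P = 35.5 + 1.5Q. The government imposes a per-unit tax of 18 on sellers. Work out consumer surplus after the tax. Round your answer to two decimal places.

9.19

Pre-tax equilibrium: 64 - 1.5Q = 35.5 + 1.5Q gives Q* = 9.5, P* = 49.75.
A tax on sellers shifts supply up by 18: 64 - 1.5Q = 35.5 + 1.5Q + 18, so Q_t = 3.5. Buyers pay P_b = 58.75; sellers receive P_s = P_b - 18 = 40.75.
CS = (1/2)(Q_t)(64 - P_b) = (1/2)(3.5)(5.25) = 9.1875.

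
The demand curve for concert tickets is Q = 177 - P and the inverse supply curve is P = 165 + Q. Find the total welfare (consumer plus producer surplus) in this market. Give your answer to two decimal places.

36.00

Rewriting demand in inverse form: P = 177 - Q.
Set 177 - Q = 165 + Q, which gives 12 = 2Q, so Q* = 6 and P* = 177 - (6) = 171.
CS = (1/2)(6)(6) = 18 and PS = (1/2)(6)(6) = 18, so total surplus = 36.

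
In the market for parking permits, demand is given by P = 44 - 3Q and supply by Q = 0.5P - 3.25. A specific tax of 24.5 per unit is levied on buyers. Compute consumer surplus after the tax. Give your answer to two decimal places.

10.14

Rewriting supply in inverse form: P = 6.5 + 2Q.
Without the tax, 44 - 3Q = 6.5 + 2Q so Q* = 7.5 and P* = 21.5.
With the tax, buyers' net willingness to pay falls by 24.5: (44 - 24.5) - 3Q = 6.5 + 2Q, so Q_t = 2.6. Buyers pay P_b = 36.2; sellers receive P_s = P_b - 24.5 = 11.7.
CS = (1/2)(Q_t)(44 - P_b) = (1/2)(2.6)(7.8) = 10.14.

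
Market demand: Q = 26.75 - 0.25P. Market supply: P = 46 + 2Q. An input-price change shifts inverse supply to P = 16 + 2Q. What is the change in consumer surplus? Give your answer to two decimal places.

253.33

Rewriting demand in inverse form: P = 107 - 4Q.
Initial equilibrium: Q_0 = 10.1667, P_0 = 66.3333; CS_0 = (1/2)(10.1667)(40.6667) = 206.7222, PS_0 = (1/2)(10.1667)(20.3333) = 103.3611.
New equilibrium: 107 - 4Q = 16 + 2Q gives Q_1 = 15.1667, P_1 = 46.3333; CS_1 = 460.0556, PS_1 = 230.0278.
Change in consumer surplus = 460.0556 - 206.7222 = 253.3333.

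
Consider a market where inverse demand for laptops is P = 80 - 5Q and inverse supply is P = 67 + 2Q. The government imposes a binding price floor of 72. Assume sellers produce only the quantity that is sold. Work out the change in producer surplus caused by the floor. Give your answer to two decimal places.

1.99

Without the control, 80 - 5Q = 67 + 2Q so Q* = 1.8571 and P* = 70.7143.
At the floor price 72, quantity demanded is (80 - 72)/5 = 1.6; demand is the short side, so Q = 1.6 trades at P = 72.
PS goes from (1/2)(1.8571)(3.7143) = 3.449 to 5.44 (computed as (72 - 67)(1.6) - (1/2)(2)(1.6)^2), a change of 1.991.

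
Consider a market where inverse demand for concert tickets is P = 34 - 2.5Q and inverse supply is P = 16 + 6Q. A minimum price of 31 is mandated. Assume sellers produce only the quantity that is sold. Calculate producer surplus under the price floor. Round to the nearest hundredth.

13.68

Free-market equilibrium: 34 - 2.5Q = 16 + 6Q gives Q* = 2.1176, P* = 28.7059.
At P = 31, buyers demand (34 - 31)/2.5 = 1.2 while sellers would supply more, so the quantity traded is 1.2 at price 31.
The supply price at Q = 1.2 is 23.2. PS is the trapezoid between 31 and supply over [0, 1.2]: (1/2)[(31 - 16) + (31 - 23.2)](1.2) = 13.68.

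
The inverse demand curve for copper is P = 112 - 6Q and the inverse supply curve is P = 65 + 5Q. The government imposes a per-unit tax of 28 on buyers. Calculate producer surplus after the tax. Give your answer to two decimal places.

Pre-tax equilibrium: 112 - 6Q = 65 + 5Q gives Q* = 4.2727, P* = 86.3636.
With the tax, buyers' net willingness to pay falls by 28: (112 - 28) - 6Q = 65 + 5Q, so Q_t = 1.7273. Buyers pay P_b = 101.6364; sellers receive P_s = P_b - 28 = 73.6364.
PS = (1/2)(Q_t)(P_s - 65) = (1/2)(1.7273)(8.6364) = 7.4587.

7.46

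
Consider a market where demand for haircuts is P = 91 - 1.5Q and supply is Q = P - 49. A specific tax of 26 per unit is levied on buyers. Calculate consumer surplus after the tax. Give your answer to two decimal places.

Rewriting supply in inverse form: P = 49 + Q.
Pre-tax equilibrium: 91 - 1.5Q = 49 + Q gives Q* = 16.8, P* = 65.8.
With the tax, buyers' net willingness to pay falls by 26: (91 - 26) - 1.5Q = 49 + Q, so Q_t = 6.4. Buyers pay P_b = 81.4; sellers receive P_s = P_b - 26 = 55.4.
Consumer surplus is the triangle under demand above P_b: (1/2)(6.4)(91 - 81.4) = 30.72.

30.72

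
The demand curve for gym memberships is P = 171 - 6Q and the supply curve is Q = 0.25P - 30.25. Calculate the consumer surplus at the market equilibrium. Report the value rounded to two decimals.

Rewriting supply in inverse form: P = 121 + 4Q.
Equilibrium: 171 - 6Q = 121 + 4Q, so Q* = 5 and P* = 141.
Consumer surplus is the triangle under demand above P*: (1/2)(5)(171 - 141) = (1/2)(5)(30) = 75.

75.00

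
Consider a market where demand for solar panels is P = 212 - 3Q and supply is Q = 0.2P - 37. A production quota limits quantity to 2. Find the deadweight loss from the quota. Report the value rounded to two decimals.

Rewriting supply in inverse form: P = 185 + 5Q.
Unrestricted equilibrium: Q* = (212 - 185)/(3 + 5) = 3.375.
At Q = 2 the demand price is 212 - 3(2) = 206 and the supply price is 185 + 5(2) = 195.
DWL = (1/2)(gap between curves at 2) x (Q* - 2) = (1/2)(11)(1.375) = 7.5625.

7.56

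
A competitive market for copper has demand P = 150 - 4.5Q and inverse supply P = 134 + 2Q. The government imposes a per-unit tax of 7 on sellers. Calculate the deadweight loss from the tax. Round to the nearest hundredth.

3.77

Without the tax, 150 - 4.5Q = 134 + 2Q so Q* = 2.4615 and P* = 138.9231.
With the tax, sellers need 7 more per unit: 150 - 4.5Q = 134 + 2Q + 7, so Q_t = 1.3846. Buyers pay P_b = 143.7692; sellers receive P_s = P_b - 7 = 136.7692.
The welfare triangle lost has base Q* - Q_t = 1.0769 and height t = 7, so DWL = (1/2)(1.0769)(7) = 3.7692.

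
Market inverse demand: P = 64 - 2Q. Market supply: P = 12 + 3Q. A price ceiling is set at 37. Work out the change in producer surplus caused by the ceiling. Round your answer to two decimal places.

-58.07

Without the control, 64 - 2Q = 12 + 3Q so Q* = 10.4 and P* = 43.2.
At the ceiling price 37, quantity supplied is (37 - 12)/3 = 8.3333; supply is the short side, so Q = 8.3333 trades at P = 37.
PS goes from (1/2)(10.4)(31.2) = 162.24 to 104.1667 (computed as (37 - 12)(8.3333) - (1/2)(3)(8.3333)^2), a change of -58.0733.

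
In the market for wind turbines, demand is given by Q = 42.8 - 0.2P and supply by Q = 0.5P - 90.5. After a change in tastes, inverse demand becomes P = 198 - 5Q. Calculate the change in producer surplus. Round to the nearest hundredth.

-16.33

Rewriting demand in inverse form: P = 214 - 5Q.
Rewriting supply in inverse form: P = 181 + 2Q.
Initial equilibrium: Q_0 = 4.7143, P_0 = 190.4286; CS_0 = (1/2)(4.7143)(23.5714) = 55.5612, PS_0 = (1/2)(4.7143)(9.4286) = 22.2245.
New equilibrium: 198 - 5Q = 181 + 2Q gives Q_1 = 2.4286, P_1 = 185.8571; CS_1 = 14.7449, PS_1 = 5.898.
Change in producer surplus = 5.898 - 22.2245 = -16.3265.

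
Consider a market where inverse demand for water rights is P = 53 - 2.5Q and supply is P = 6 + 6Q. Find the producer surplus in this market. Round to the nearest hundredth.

Setting demand equal to supply, 47 = 8.5Q, so Q* = 5.5294 and P* = 39.1765.
The supply curve's price intercept is 6, so PS = (1/2)(Q*)(P* - 6) = (1/2)(5.5294)(33.1765) = 91.7232.

91.72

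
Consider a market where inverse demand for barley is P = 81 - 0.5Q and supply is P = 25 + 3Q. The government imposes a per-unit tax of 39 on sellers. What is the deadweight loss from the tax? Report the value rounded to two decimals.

Without the tax, 81 - 0.5Q = 25 + 3Q so Q* = 16 and P* = 73.
A tax on sellers shifts supply up by 39: 81 - 0.5Q = 25 + 3Q + 39, so Q_t = 4.8571. Buyers pay P_b = 78.5714; sellers receive P_s = P_b - 39 = 39.5714.
Deadweight loss is the triangle between the curves from Q_t to Q*: (1/2)(16 - 4.8571)(39) = 217.2857.

217.29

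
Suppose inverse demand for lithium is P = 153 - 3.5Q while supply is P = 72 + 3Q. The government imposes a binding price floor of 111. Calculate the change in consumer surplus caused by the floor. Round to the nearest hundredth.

Free-market equilibrium: 153 - 3.5Q = 72 + 3Q gives Q* = 12.4615, P* = 109.3846.
At P = 111, buyers demand (153 - 111)/3.5 = 12 while sellers would supply more, so the quantity traded is 12 at price 111.
CS goes from (1/2)(12.4615)(43.6154) = 271.7574 to 252 (computed as (153 - 111)(12) - (1/2)(3.5)(12)^2), a change of -19.7574.

-19.76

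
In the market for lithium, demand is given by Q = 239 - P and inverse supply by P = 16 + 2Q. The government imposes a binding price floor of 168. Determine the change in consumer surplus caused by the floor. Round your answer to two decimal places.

-242.22

Rewriting demand in inverse form: P = 239 - Q.
Free-market equilibrium: 239 - Q = 16 + 2Q gives Q* = 74.3333, P* = 164.6667.
At P = 168, buyers demand (239 - 168)/1 = 71 while sellers would supply more, so the quantity traded is 71 at price 168.
CS goes from (1/2)(74.3333)(74.3333) = 2762.7222 to 2520.5 (computed as (239 - 168)(71) - (1/2)(1)(71)^2), a change of -242.2222.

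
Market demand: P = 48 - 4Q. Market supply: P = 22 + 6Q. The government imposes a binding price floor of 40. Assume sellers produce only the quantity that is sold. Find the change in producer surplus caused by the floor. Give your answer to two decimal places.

3.72

Free-market equilibrium: 48 - 4Q = 22 + 6Q gives Q* = 2.6, P* = 37.6.
At the floor price 40, quantity demanded is (48 - 40)/4 = 2; demand is the short side, so Q = 2 trades at P = 40.
PS goes from (1/2)(2.6)(15.6) = 20.28 to 24 (computed as (40 - 22)(2) - (1/2)(6)(2)^2), a change of 3.72.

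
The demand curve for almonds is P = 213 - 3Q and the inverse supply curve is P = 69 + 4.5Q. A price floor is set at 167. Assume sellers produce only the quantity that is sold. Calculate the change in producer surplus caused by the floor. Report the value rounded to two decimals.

Without the control, 213 - 3Q = 69 + 4.5Q so Q* = 19.2 and P* = 155.4.
At the floor price 167, quantity demanded is (213 - 167)/3 = 15.3333; demand is the short side, so Q = 15.3333 trades at P = 167.
PS goes from (1/2)(19.2)(86.4) = 829.44 to 973.6667 (computed as (167 - 69)(15.3333) - (1/2)(4.5)(15.3333)^2), a change of 144.2267.

144.23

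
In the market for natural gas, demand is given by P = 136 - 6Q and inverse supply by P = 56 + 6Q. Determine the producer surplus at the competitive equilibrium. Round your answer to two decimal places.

133.33

Equilibrium: 136 - 6Q = 56 + 6Q, so Q* = 6.6667 and P* = 96.
PS is the area between P* and the supply curve from 0 to Q*: (1/2)(6.6667)(40) = 133.3333.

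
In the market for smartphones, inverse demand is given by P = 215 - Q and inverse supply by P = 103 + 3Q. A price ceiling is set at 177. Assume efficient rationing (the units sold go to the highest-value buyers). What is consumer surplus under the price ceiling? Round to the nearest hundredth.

633.11

Free-market equilibrium: 215 - Q = 103 + 3Q gives Q* = 28, P* = 187.
At P = 177, sellers supply (177 - 103)/3 = 24.6667 while buyers want more, so the quantity traded is 24.6667 at price 177.
The demand price at Q = 24.6667 is 190.3333. CS is the trapezoid between demand and 177 over [0, 24.6667]: (1/2)[(215 - 177) + (190.3333 - 177)](24.6667) = 633.1111.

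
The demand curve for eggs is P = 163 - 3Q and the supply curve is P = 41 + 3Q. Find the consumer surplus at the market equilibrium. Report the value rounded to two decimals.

Setting demand equal to supply, 122 = 6Q, so Q* = 20.3333 and P* = 102.
CS is the area between the demand curve and P* from 0 to Q*: (1/2)(20.3333)(61) = 620.1667.

620.17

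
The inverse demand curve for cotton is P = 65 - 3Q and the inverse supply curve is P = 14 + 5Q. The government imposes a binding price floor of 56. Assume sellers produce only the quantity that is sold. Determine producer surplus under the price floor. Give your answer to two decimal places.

Free-market equilibrium: 65 - 3Q = 14 + 5Q gives Q* = 6.375, P* = 45.875.
At P = 56, buyers demand (65 - 56)/3 = 3 while sellers would supply more, so the quantity traded is 3 at price 56.
The supply price at Q = 3 is 29. PS is the trapezoid between 56 and supply over [0, 3]: (1/2)[(56 - 14) + (56 - 29)](3) = 103.5.

103.50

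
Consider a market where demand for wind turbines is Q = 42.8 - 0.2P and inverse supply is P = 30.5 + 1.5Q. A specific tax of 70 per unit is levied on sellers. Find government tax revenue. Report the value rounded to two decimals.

1222.31

Rewriting demand in inverse form: P = 214 - 5Q.
Pre-tax equilibrium: 214 - 5Q = 30.5 + 1.5Q gives Q* = 28.2308, P* = 72.8462.
A tax on sellers shifts supply up by 70: 214 - 5Q = 30.5 + 1.5Q + 70, so Q_t = 17.4615. Buyers pay P_b = 126.6923; sellers receive P_s = P_b - 70 = 56.6923.
Revenue is the tax times quantity traded: 70 x 17.4615 = 1222.3077.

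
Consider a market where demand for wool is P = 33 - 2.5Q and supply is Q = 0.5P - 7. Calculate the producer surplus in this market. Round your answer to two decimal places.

17.83

Rewriting supply in inverse form: P = 14 + 2Q.
Set 33 - 2.5Q = 14 + 2Q, which gives 19 = 4.5Q, so Q* = 4.2222 and P* = 33 - 2.5(4.2222) = 22.4444.
The supply curve's price intercept is 14, so PS = (1/2)(Q*)(P* - 14) = (1/2)(4.2222)(8.4444) = 17.8272.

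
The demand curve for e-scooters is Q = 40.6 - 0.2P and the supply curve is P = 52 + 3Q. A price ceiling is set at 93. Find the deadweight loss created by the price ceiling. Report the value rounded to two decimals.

108.51

Rewriting demand in inverse form: P = 203 - 5Q.
Without the control, 203 - 5Q = 52 + 3Q so Q* = 18.875 and P* = 108.625.
At the ceiling price 93, quantity supplied is (93 - 52)/3 = 13.6667; supply is the short side, so Q = 13.6667 trades at P = 93.
The lost-trades triangle has base Q* - 13.6667 = 5.2083 and height equal to the gap between the curves at Q = 13.6667, which is 134.6667 - 93 = 41.6667. DWL = (1/2)(5.2083)(41.6667) = 108.5069.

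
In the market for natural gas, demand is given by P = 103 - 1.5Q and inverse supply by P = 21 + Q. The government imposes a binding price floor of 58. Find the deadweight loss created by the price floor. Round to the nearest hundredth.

9.80

Free-market equilibrium: 103 - 1.5Q = 21 + Q gives Q* = 32.8, P* = 53.8.
At P = 58, buyers demand (103 - 58)/1.5 = 30 while sellers would supply more, so the quantity traded is 30 at price 58.
The lost-trades triangle has base Q* - 30 = 2.8 and height equal to the gap between the curves at Q = 30, which is 58 - 51 = 7. DWL = (1/2)(2.8)(7) = 9.8.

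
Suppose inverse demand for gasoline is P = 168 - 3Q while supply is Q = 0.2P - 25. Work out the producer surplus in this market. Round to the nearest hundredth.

Rewriting supply in inverse form: P = 125 + 5Q.
Equilibrium: 168 - 3Q = 125 + 5Q, so Q* = 5.375 and P* = 151.875.
PS is the area between P* and the supply curve from 0 to Q*: (1/2)(5.375)(26.875) = 72.2266.

72.23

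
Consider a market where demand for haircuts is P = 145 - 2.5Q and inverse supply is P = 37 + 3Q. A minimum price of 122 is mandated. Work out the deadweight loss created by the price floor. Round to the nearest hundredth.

Free-market equilibrium: 145 - 2.5Q = 37 + 3Q gives Q* = 19.6364, P* = 95.9091.
At P = 122, buyers demand (145 - 122)/2.5 = 9.2 while sellers would supply more, so the quantity traded is 9.2 at price 122.
The lost-trades triangle has base Q* - 9.2 = 10.4364 and height equal to the gap between the curves at Q = 9.2, which is 122 - 64.6 = 57.4. DWL = (1/2)(10.4364)(57.4) = 299.5236.

299.52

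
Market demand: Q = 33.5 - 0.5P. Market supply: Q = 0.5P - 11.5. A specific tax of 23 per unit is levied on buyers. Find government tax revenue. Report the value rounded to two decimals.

Rewriting demand in inverse form: P = 67 - 2Q.
Rewriting supply in inverse form: P = 23 + 2Q.
Without the tax, 67 - 2Q = 23 + 2Q so Q* = 11 and P* = 45.
A tax on buyers shifts demand down by 23: (67 - 23) - 2Q = 23 + 2Q, so Q_t = 5.25. Buyers pay P_b = 56.5; sellers receive P_s = P_b - 23 = 33.5.
Revenue is the tax times quantity traded: 23 x 5.25 = 120.75.

120.75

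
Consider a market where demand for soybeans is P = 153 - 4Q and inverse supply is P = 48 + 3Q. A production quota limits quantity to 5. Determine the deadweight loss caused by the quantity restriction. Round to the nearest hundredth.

350.00

Without the quota, 153 - 4Q = 48 + 3Q gives Q* = 15.
At Q = 5 the demand price is 153 - 4(5) = 133 and the supply price is 48 + 3(5) = 63.
Deadweight loss is the triangle between the curves from 5 to 15: (1/2)(133 - 63)(15 - 5) = 350.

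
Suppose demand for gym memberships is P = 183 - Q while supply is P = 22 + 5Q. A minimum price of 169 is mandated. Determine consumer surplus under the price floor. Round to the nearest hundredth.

Free-market equilibrium: 183 - Q = 22 + 5Q gives Q* = 26.8333, P* = 156.1667.
At the floor price 169, quantity demanded is (183 - 169)/1 = 14; demand is the short side, so Q = 14 trades at P = 169.
CS is the triangle under demand above 169: (1/2)(14)(183 - 169) = 98.

98.00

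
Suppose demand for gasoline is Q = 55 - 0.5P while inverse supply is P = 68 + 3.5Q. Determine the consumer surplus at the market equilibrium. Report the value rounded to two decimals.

58.31

Rewriting demand in inverse form: P = 110 - 2Q.
Equilibrium: 110 - 2Q = 68 + 3.5Q, so Q* = 7.6364 and P* = 94.7273.
Consumer surplus is the triangle under demand above P*: (1/2)(7.6364)(110 - 94.7273) = (1/2)(7.6364)(15.2727) = 58.314.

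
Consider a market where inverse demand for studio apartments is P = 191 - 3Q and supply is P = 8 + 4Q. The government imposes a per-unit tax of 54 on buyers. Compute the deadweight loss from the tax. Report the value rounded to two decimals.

Without the tax, 191 - 3Q = 8 + 4Q so Q* = 26.1429 and P* = 112.5714.
With the tax, buyers' net willingness to pay falls by 54: (191 - 54) - 3Q = 8 + 4Q, so Q_t = 18.4286. Buyers pay P_b = 135.7143; sellers receive P_s = P_b - 54 = 81.7143.
Deadweight loss is the triangle between the curves from Q_t to Q*: (1/2)(26.1429 - 18.4286)(54) = 208.2857.

208.29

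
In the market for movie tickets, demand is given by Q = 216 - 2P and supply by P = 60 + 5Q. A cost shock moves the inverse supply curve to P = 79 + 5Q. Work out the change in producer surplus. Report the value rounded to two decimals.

-120.91

Rewriting demand in inverse form: P = 108 - 0.5Q.
Initial equilibrium: Q_0 = 8.7273, P_0 = 103.6364; CS_0 = (1/2)(8.7273)(4.3636) = 19.0413, PS_0 = (1/2)(8.7273)(43.6364) = 190.4132.
New equilibrium: 108 - 0.5Q = 79 + 5Q gives Q_1 = 5.2727, P_1 = 105.3636; CS_1 = 6.9504, PS_1 = 69.5041.
Change in producer surplus = 69.5041 - 190.4132 = -120.9091.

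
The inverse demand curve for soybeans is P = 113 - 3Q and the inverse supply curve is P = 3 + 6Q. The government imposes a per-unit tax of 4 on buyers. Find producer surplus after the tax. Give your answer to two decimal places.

Pre-tax equilibrium: 113 - 3Q = 3 + 6Q gives Q* = 12.2222, P* = 76.3333.
A tax on buyers shifts demand down by 4: (113 - 4) - 3Q = 3 + 6Q, so Q_t = 11.7778. Buyers pay P_b = 77.6667; sellers receive P_s = P_b - 4 = 73.6667.
PS = (1/2)(Q_t)(P_s - 3) = (1/2)(11.7778)(70.6667) = 416.1481.

416.15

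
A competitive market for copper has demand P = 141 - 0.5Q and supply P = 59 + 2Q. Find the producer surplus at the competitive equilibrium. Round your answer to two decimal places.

Setting demand equal to supply, 82 = 2.5Q, so Q* = 32.8 and P* = 124.6.
PS is the area between P* and the supply curve from 0 to Q*: (1/2)(32.8)(65.6) = 1075.84.

1075.84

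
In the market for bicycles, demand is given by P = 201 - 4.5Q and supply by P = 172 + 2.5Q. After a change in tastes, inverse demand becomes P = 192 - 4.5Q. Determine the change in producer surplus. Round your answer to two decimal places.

-11.25

Initial equilibrium: Q_0 = 4.1429, P_0 = 182.3571; CS_0 = (1/2)(4.1429)(18.6429) = 38.6173, PS_0 = (1/2)(4.1429)(10.3571) = 21.4541.
New equilibrium: 192 - 4.5Q = 172 + 2.5Q gives Q_1 = 2.8571, P_1 = 179.1429; CS_1 = 18.3673, PS_1 = 10.2041.
Change in producer surplus = 10.2041 - 21.4541 = -11.25.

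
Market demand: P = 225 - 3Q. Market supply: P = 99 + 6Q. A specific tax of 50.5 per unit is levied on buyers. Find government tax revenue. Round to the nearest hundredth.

423.64

Pre-tax equilibrium: 225 - 3Q = 99 + 6Q gives Q* = 14, P* = 183.
With the tax, buyers' net willingness to pay falls by 50.5: (225 - 50.5) - 3Q = 99 + 6Q, so Q_t = 8.3889. Buyers pay P_b = 199.8333; sellers receive P_s = P_b - 50.5 = 149.3333.
Tax revenue = t x Q_t = 50.5 x 8.3889 = 423.6389.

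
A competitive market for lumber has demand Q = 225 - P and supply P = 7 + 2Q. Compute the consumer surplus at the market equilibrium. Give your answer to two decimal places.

Rewriting demand in inverse form: P = 225 - Q.
Set 225 - Q = 7 + 2Q, which gives 218 = 3Q, so Q* = 72.6667 and P* = 225 - (72.6667) = 152.3333.
Consumer surplus is the triangle under demand above P*: (1/2)(72.6667)(225 - 152.3333) = (1/2)(72.6667)(72.6667) = 2640.2222.

2640.22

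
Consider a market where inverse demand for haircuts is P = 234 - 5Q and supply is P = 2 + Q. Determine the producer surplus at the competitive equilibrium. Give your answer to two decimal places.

747.56

Equilibrium: 234 - 5Q = 2 + Q, so Q* = 38.6667 and P* = 40.6667.
Producer surplus is the triangle above supply below P*: (1/2)(38.6667)(40.6667 - 2) = (1/2)(38.6667)(38.6667) = 747.5556.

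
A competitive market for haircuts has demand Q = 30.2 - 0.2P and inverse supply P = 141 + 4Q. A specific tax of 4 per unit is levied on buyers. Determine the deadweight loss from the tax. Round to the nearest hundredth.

Rewriting demand in inverse form: P = 151 - 5Q.
Pre-tax equilibrium: 151 - 5Q = 141 + 4Q gives Q* = 1.1111, P* = 145.4444.
With the tax, buyers' net willingness to pay falls by 4: (151 - 4) - 5Q = 141 + 4Q, so Q_t = 0.6667. Buyers pay P_b = 147.6667; sellers receive P_s = P_b - 4 = 143.6667.
Deadweight loss is the triangle between the curves from Q_t to Q*: (1/2)(1.1111 - 0.6667)(4) = 0.8889.

0.89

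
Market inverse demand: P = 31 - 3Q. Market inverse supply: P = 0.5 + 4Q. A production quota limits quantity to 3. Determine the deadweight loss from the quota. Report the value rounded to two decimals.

6.45

Without the quota, 31 - 3Q = 0.5 + 4Q gives Q* = 4.3571.
At Q = 3 the demand price is 31 - 3(3) = 22 and the supply price is 0.5 + 4(3) = 12.5.
Deadweight loss is the triangle between the curves from 3 to 4.3571: (1/2)(22 - 12.5)(4.3571 - 3) = 6.4464.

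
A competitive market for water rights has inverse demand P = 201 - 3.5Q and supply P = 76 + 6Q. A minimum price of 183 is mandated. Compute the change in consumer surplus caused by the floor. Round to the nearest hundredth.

Without the control, 201 - 3.5Q = 76 + 6Q so Q* = 13.1579 and P* = 154.9474.
At P = 183, buyers demand (201 - 183)/3.5 = 5.1429 while sellers would supply more, so the quantity traded is 5.1429 at price 183.
CS goes from (1/2)(13.1579)(46.0526) = 302.9778 to 46.2857 (computed as (201 - 183)(5.1429) - (1/2)(3.5)(5.1429)^2), a change of -256.6921.

-256.69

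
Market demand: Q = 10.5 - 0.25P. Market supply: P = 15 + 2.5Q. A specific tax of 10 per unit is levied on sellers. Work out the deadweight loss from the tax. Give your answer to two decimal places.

Rewriting demand in inverse form: P = 42 - 4Q.
Without the tax, 42 - 4Q = 15 + 2.5Q so Q* = 4.1538 and P* = 25.3846.
With the tax, sellers need 10 more per unit: 42 - 4Q = 15 + 2.5Q + 10, so Q_t = 2.6154. Buyers pay P_b = 31.5385; sellers receive P_s = P_b - 10 = 21.5385.
Deadweight loss is the triangle between the curves from Q_t to Q*: (1/2)(4.1538 - 2.6154)(10) = 7.6923.

7.69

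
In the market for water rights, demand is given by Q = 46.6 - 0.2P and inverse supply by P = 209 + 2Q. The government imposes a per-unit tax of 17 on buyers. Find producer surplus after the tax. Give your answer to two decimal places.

1.00

Rewriting demand in inverse form: P = 233 - 5Q.
Without the tax, 233 - 5Q = 209 + 2Q so Q* = 3.4286 and P* = 215.8571.
With the tax, buyers' net willingness to pay falls by 17: (233 - 17) - 5Q = 209 + 2Q, so Q_t = 1. Buyers pay P_b = 228; sellers receive P_s = P_b - 17 = 211.
Producer surplus is the triangle above supply below P_s: (1/2)(1)(211 - 209) = 1.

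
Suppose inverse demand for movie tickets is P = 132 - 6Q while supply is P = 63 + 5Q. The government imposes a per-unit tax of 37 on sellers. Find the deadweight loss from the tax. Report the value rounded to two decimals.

Pre-tax equilibrium: 132 - 6Q = 63 + 5Q gives Q* = 6.2727, P* = 94.3636.
A tax on sellers shifts supply up by 37: 132 - 6Q = 63 + 5Q + 37, so Q_t = 2.9091. Buyers pay P_b = 114.5455; sellers receive P_s = P_b - 37 = 77.5455.
The welfare triangle lost has base Q* - Q_t = 3.3636 and height t = 37, so DWL = (1/2)(3.3636)(37) = 62.2273.

62.23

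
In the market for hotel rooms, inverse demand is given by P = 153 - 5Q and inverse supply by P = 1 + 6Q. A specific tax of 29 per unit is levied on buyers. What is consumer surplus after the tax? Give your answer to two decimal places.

Without the tax, 153 - 5Q = 1 + 6Q so Q* = 13.8182 and P* = 83.9091.
With the tax, buyers' net willingness to pay falls by 29: (153 - 29) - 5Q = 1 + 6Q, so Q_t = 11.1818. Buyers pay P_b = 97.0909; sellers receive P_s = P_b - 29 = 68.0909.
CS = (1/2)(Q_t)(153 - P_b) = (1/2)(11.1818)(55.9091) = 312.5826.

312.58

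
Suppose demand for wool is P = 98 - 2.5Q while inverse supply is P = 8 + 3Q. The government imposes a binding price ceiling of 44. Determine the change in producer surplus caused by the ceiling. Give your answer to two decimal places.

Free-market equilibrium: 98 - 2.5Q = 8 + 3Q gives Q* = 16.3636, P* = 57.0909.
At P = 44, sellers supply (44 - 8)/3 = 12 while buyers want more, so the quantity traded is 12 at price 44.
PS goes from (1/2)(16.3636)(49.0909) = 401.6529 to 216 (computed as (44 - 8)(12) - (1/2)(3)(12)^2), a change of -185.6529.

-185.65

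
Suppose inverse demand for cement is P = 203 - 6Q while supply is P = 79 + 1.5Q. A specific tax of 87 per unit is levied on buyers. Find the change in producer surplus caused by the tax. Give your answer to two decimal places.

-186.76

Without the tax, 203 - 6Q = 79 + 1.5Q so Q* = 16.5333 and P* = 103.8.
A tax on buyers shifts demand down by 87: (203 - 87) - 6Q = 79 + 1.5Q, so Q_t = 4.9333. Buyers pay P_b = 173.4; sellers receive P_s = P_b - 87 = 86.4.
Producers lose the trapezoid between P_s and P* out to Q_t plus the triangle from Q_t to Q*: change in PS = 18.2533 - 205.0133 = -186.76.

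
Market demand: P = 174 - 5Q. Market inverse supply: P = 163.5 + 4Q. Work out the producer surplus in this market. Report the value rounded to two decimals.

2.72

Set 174 - 5Q = 163.5 + 4Q, which gives 10.5 = 9Q, so Q* = 1.1667 and P* = 174 - 5(1.1667) = 168.1667.
Producer surplus is the triangle above supply below P*: (1/2)(1.1667)(168.1667 - 163.5) = (1/2)(1.1667)(4.6667) = 2.7222.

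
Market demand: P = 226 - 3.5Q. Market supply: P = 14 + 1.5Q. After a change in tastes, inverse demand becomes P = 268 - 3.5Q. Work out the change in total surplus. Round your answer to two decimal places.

1957.20

Initial equilibrium: Q_0 = 42.4, P_0 = 77.6; CS_0 = (1/2)(42.4)(148.4) = 3146.08, PS_0 = (1/2)(42.4)(63.6) = 1348.32.
New equilibrium: 268 - 3.5Q = 14 + 1.5Q gives Q_1 = 50.8, P_1 = 90.2; CS_1 = 4516.12, PS_1 = 1935.48.
Change in total surplus = (4516.12 + 1935.48) - (3146.08 + 1348.32) = 1957.2.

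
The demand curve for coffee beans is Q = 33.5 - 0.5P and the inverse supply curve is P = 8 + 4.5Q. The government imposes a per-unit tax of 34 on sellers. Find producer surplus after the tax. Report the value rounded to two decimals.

33.28

Rewriting demand in inverse form: P = 67 - 2Q.
Pre-tax equilibrium: 67 - 2Q = 8 + 4.5Q gives Q* = 9.0769, P* = 48.8462.
With the tax, sellers need 34 more per unit: 67 - 2Q = 8 + 4.5Q + 34, so Q_t = 3.8462. Buyers pay P_b = 59.3077; sellers receive P_s = P_b - 34 = 25.3077.
Producer surplus is the triangle above supply below P_s: (1/2)(3.8462)(25.3077 - 8) = 33.284.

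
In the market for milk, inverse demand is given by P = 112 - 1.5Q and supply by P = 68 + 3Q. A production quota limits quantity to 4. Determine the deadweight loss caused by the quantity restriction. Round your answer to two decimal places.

Without the quota, 112 - 1.5Q = 68 + 3Q gives Q* = 9.7778.
At Q = 4 the demand price is 112 - 1.5(4) = 106 and the supply price is 68 + 3(4) = 80.
Deadweight loss is the triangle between the curves from 4 to 9.7778: (1/2)(106 - 80)(9.7778 - 4) = 75.1111.

75.11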